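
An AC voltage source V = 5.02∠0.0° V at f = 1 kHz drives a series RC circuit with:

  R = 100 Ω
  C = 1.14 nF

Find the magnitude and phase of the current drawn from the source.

Step 1 — Angular frequency: ω = 2π·f = 2π·1000 = 6283 rad/s.
Step 2 — Component impedances:
  R: Z = R = 100 Ω
  C: Z = 1/(jωC) = -j/(ω·C) = 0 - j1.396e+05 Ω
Step 3 — Series combination: Z_total = R + C = 100 - j1.396e+05 Ω = 1.396e+05∠-90.0° Ω.
Step 4 — Source phasor: V = 5.02∠0.0° V = 5.02 V.
Step 5 — Ohm's law: I = V / Z_total = (5.02) / (100 - j1.396e+05) = 2.576e-08 + j3.596e-05 A.
Step 6 — Convert to polar: |I| = 3.596e-05 A, ∠I = 90.0°.

I = 3.596e-05∠90.0° A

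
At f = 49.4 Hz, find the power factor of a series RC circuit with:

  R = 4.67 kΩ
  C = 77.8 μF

Step 1 — Angular frequency: ω = 2π·f = 2π·49.4 = 310.4 rad/s.
Step 2 — Component impedances:
  R: Z = R = 4670 Ω
  C: Z = 1/(jωC) = -j/(ω·C) = 0 - j41.41 Ω
Step 3 — Series combination: Z_total = R + C = 4670 - j41.41 Ω = 4670∠-0.5° Ω.
Step 4 — Power factor: PF = cos(φ) = Re(Z)/|Z| = 4670/4670 = 1.
Step 5 — Type: Im(Z) = -41.41 ⇒ leading (phase φ = -0.5°).

PF = 1 (leading, φ = -0.5°)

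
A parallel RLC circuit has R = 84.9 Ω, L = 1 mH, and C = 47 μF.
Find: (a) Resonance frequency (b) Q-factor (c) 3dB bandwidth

Step 1 — Resonance: ω₀ = 1/√(LC) = 1/√(0.001·4.7e-05) = 4613 rad/s.
Step 2 — f₀ = ω₀/(2π) = 734.1 Hz.
Step 3 — Parallel Q: Q = R/(ω₀L) = 84.9/(4613·0.001) = 18.41.
Step 4 — Bandwidth: Δω = ω₀/Q = 250.6 rad/s; BW = Δω/(2π) = 39.89 Hz.

(a) f₀ = 734.1 Hz  (b) Q = 18.41  (c) BW = 39.89 Hz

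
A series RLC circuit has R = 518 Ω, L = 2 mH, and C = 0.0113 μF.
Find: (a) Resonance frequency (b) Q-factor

Step 1 — Resonance condition Im(Z)=0 gives ω₀ = 1/√(LC).
Step 2 — ω₀ = 1/√(0.002·1.13e-08) = 2.104e+05 rad/s.
Step 3 — f₀ = ω₀/(2π) = 3.348e+04 Hz.
Step 4 — Series Q: Q = ω₀L/R = 2.104e+05·0.002/518 = 0.8122.

(a) f₀ = 3.348e+04 Hz  (b) Q = 0.8122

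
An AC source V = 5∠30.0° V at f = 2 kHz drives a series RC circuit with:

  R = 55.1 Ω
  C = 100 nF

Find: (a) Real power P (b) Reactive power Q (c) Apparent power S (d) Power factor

Step 1 — Angular frequency: ω = 2π·f = 2π·2000 = 1.257e+04 rad/s.
Step 2 — Component impedances:
  R: Z = R = 55.1 Ω
  C: Z = 1/(jωC) = -j/(ω·C) = 0 - j795.8 Ω
Step 3 — Series combination: Z_total = R + C = 55.1 - j795.8 Ω = 797.7∠-86.0° Ω.
Step 4 — Source phasor: V = 5∠30.0° V = 4.33 + j2.5 V.
Step 5 — Current: I = V / Z = -0.002752 + j0.005632 A = 0.006268∠116.0° A.
Step 6 — Complex power: S = V·I* = 0.002165 - j0.03127 VA.
Step 7 — Real power: P = Re(S) = 0.002165 W.
Step 8 — Reactive power: Q = Im(S) = -0.03127 VAR.
Step 9 — Apparent power: |S| = 0.03134 VA.
Step 10 — Power factor: PF = P/|S| = 0.06908 (leading).

(a) P = 0.002165 W  (b) Q = -0.03127 VAR  (c) S = 0.03134 VA  (d) PF = 0.06908 (leading)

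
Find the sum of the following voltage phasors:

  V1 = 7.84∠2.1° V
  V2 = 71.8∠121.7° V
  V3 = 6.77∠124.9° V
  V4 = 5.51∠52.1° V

Step 1 — Convert each phasor to rectangular form:
  V1 = 7.84·(cos(2.1°) + j·sin(2.1°)) = 7.835 + j0.2873 V
  V2 = 71.8·(cos(121.7°) + j·sin(121.7°)) = -37.73 + j61.09 V
  V3 = 6.77·(cos(124.9°) + j·sin(124.9°)) = -3.873 + j5.552 V
  V4 = 5.51·(cos(52.1°) + j·sin(52.1°)) = 3.385 + j4.348 V
Step 2 — Sum components: V_total = -30.38 + j71.28 V.
Step 3 — Convert to polar: |V_total| = 77.48 V, ∠V_total = 113.1°.

V_total = 77.48∠113.1° V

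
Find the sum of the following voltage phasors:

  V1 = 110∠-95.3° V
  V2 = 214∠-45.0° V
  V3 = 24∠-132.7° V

Step 1 — Convert each phasor to rectangular form:
  V1 = 110·(cos(-95.3°) + j·sin(-95.3°)) = -10.16 - j109.5 V
  V2 = 214·(cos(-45.0°) + j·sin(-45.0°)) = 151.3 - j151.3 V
  V3 = 24·(cos(-132.7°) + j·sin(-132.7°)) = -16.28 - j17.64 V
Step 2 — Sum components: V_total = 124.9 - j278.5 V.
Step 3 — Convert to polar: |V_total| = 305.2 V, ∠V_total = -65.8°.

V_total = 305.2∠-65.8° V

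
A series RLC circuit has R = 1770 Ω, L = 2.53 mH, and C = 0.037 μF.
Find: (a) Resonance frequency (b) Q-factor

Step 1 — Resonance condition Im(Z)=0 gives ω₀ = 1/√(LC).
Step 2 — ω₀ = 1/√(0.00253·3.7e-08) = 1.034e+05 rad/s.
Step 3 — f₀ = ω₀/(2π) = 1.645e+04 Hz.
Step 4 — Series Q: Q = ω₀L/R = 1.034e+05·0.00253/1770 = 0.1477.

(a) f₀ = 1.645e+04 Hz  (b) Q = 0.1477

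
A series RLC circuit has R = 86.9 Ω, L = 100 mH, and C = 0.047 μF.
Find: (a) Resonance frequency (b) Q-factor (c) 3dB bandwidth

Step 1 — Resonance: ω₀ = 1/√(LC) = 1/√(0.1·4.7e-08) = 1.459e+04 rad/s.
Step 2 — f₀ = ω₀/(2π) = 2322 Hz.
Step 3 — Series Q: Q = ω₀L/R = 1.459e+04·0.1/86.9 = 16.79.
Step 4 — Bandwidth: Δω = ω₀/Q = 869 rad/s; BW = Δω/(2π) = 138.3 Hz.

(a) f₀ = 2322 Hz  (b) Q = 16.79  (c) BW = 138.3 Hz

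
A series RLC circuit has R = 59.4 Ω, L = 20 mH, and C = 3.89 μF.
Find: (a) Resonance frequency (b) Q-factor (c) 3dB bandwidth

Step 1 — Resonance: ω₀ = 1/√(LC) = 1/√(0.02·3.89e-06) = 3585 rad/s.
Step 2 — f₀ = ω₀/(2π) = 570.6 Hz.
Step 3 — Series Q: Q = ω₀L/R = 3585·0.02/59.4 = 1.207.
Step 4 — Bandwidth: Δω = ω₀/Q = 2970 rad/s; BW = Δω/(2π) = 472.7 Hz.

(a) f₀ = 570.6 Hz  (b) Q = 1.207  (c) BW = 472.7 Hz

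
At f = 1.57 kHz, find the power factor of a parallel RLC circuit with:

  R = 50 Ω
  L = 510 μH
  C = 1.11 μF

Step 1 — Angular frequency: ω = 2π·f = 2π·1570 = 9865 rad/s.
Step 2 — Component impedances:
  R: Z = R = 50 Ω
  L: Z = jωL = j·9865·0.00051 = 0 + j5.031 Ω
  C: Z = 1/(jωC) = -j/(ω·C) = 0 - j91.33 Ω
Step 3 — Parallel combination: 1/Z_total = 1/R + 1/L + 1/C; Z_total = 0.5606 + j5.265 Ω = 5.294∠83.9° Ω.
Step 4 — Power factor: PF = cos(φ) = Re(Z)/|Z| = 0.5606/5.294 = 0.1059.
Step 5 — Type: Im(Z) = 5.265 ⇒ lagging (phase φ = 83.9°).

PF = 0.1059 (lagging, φ = 83.9°)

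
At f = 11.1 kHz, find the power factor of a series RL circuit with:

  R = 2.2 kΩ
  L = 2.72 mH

Step 1 — Angular frequency: ω = 2π·f = 2π·1.11e+04 = 6.974e+04 rad/s.
Step 2 — Component impedances:
  R: Z = R = 2200 Ω
  L: Z = jωL = j·6.974e+04·0.00272 = 0 + j189.7 Ω
Step 3 — Series combination: Z_total = R + L = 2200 + j189.7 Ω = 2208∠4.9° Ω.
Step 4 — Power factor: PF = cos(φ) = Re(Z)/|Z| = 2200/2208.2 = 0.9963.
Step 5 — Type: Im(Z) = 189.7 ⇒ lagging (phase φ = 4.9°).

PF = 0.9963 (lagging, φ = 4.9°)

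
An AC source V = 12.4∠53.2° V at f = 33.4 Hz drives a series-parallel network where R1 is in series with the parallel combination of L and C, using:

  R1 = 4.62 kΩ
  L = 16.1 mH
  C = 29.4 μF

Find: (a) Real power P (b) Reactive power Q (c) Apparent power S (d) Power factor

Step 1 — Angular frequency: ω = 2π·f = 2π·33.4 = 209.9 rad/s.
Step 2 — Component impedances:
  R1: Z = R = 4620 Ω
  L: Z = jωL = j·209.9·0.0161 = 0 + j3.379 Ω
  C: Z = 1/(jωC) = -j/(ω·C) = 0 - j162.1 Ω
Step 3 — Parallel branch: L || C = 1/(1/L + 1/C) = 0 + j3.451 Ω.
Step 4 — Series with R1: Z_total = R1 + (L || C) = 4620 + j3.451 Ω = 4620∠0.0° Ω.
Step 5 — Source phasor: V = 12.4∠53.2° V = 7.428 + j9.929 V.
Step 6 — Current: I = V / Z = 0.001609 + j0.002148 A = 0.002684∠53.2° A.
Step 7 — Complex power: S = V·I* = 0.03328 + j2.486e-05 VA.
Step 8 — Real power: P = Re(S) = 0.03328 W.
Step 9 — Reactive power: Q = Im(S) = 2.486e-05 VAR.
Step 10 — Apparent power: |S| = 0.03328 VA.
Step 11 — Power factor: PF = P/|S| = 1 (lagging).

(a) P = 0.03328 W  (b) Q = 2.486e-05 VAR  (c) S = 0.03328 VA  (d) PF = 1 (lagging)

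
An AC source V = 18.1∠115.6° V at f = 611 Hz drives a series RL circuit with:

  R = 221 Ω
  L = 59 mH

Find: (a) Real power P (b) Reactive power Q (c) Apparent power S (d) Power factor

Step 1 — Angular frequency: ω = 2π·f = 2π·611 = 3839 rad/s.
Step 2 — Component impedances:
  R: Z = R = 221 Ω
  L: Z = jωL = j·3839·0.059 = 0 + j226.5 Ω
Step 3 — Series combination: Z_total = R + L = 221 + j226.5 Ω = 316.5∠45.7° Ω.
Step 4 — Source phasor: V = 18.1∠115.6° V = -7.821 + j16.32 V.
Step 5 — Current: I = V / Z = 0.01966 + j0.05371 A = 0.0572∠69.9° A.
Step 6 — Complex power: S = V·I* = 0.723 + j0.741 VA.
Step 7 — Real power: P = Re(S) = 0.723 W.
Step 8 — Reactive power: Q = Im(S) = 0.741 VAR.
Step 9 — Apparent power: |S| = 1.035 VA.
Step 10 — Power factor: PF = P/|S| = 0.6984 (lagging).

(a) P = 0.723 W  (b) Q = 0.741 VAR  (c) S = 1.035 VA  (d) PF = 0.6984 (lagging)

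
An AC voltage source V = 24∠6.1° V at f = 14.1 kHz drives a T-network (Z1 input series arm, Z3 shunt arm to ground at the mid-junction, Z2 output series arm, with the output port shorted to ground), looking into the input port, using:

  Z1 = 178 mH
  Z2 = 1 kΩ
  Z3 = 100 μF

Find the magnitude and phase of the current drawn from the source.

Step 1 — Angular frequency: ω = 2π·f = 2π·1.41e+04 = 8.859e+04 rad/s.
Step 2 — Component impedances:
  Z1: Z = jωL = j·8.859e+04·0.178 = 0 + j1.577e+04 Ω
  Z2: Z = R = 1000 Ω
  Z3: Z = 1/(jωC) = -j/(ω·C) = 0 - j0.1129 Ω
Step 3 — With the output port shorted to ground, the output series arm Z2 runs from the junction to ground; the shunt arm Z3 also runs from the junction to ground. They appear in parallel: Z3 || Z2 = 1.274e-05 - j0.1129 Ω.
Step 4 — Series with input arm Z1: Z_in = Z1 + (Z3 || Z2) = 0 + j1.577e+04 Ω = 1.577e+04∠90.0° Ω.
Step 5 — Source phasor: V = 24∠6.1° V = 23.86 + j2.55 V.
Step 6 — Ohm's law: I = V / Z_total = (23.86 + j2.55) / (0 + j1.577e+04) = 0.0001617 - j0.001513 A.
Step 7 — Convert to polar: |I| = 0.001522 A, ∠I = -83.9°.

I = 0.001522∠-83.9° A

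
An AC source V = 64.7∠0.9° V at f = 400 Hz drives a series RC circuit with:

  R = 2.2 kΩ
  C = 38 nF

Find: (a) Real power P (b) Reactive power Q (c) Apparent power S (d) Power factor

Step 1 — Angular frequency: ω = 2π·f = 2π·400 = 2513 rad/s.
Step 2 — Component impedances:
  R: Z = R = 2200 Ω
  C: Z = 1/(jωC) = -j/(ω·C) = 0 - j1.047e+04 Ω
Step 3 — Series combination: Z_total = R + C = 2200 - j1.047e+04 Ω = 1.07e+04∠-78.1° Ω.
Step 4 — Source phasor: V = 64.7∠0.9° V = 64.69 + j1.016 V.
Step 5 — Current: I = V / Z = 0.00115 + j0.005937 A = 0.006047∠79.0° A.
Step 6 — Complex power: S = V·I* = 0.08045 - j0.3829 VA.
Step 7 — Real power: P = Re(S) = 0.08045 W.
Step 8 — Reactive power: Q = Im(S) = -0.3829 VAR.
Step 9 — Apparent power: |S| = 0.3912 VA.
Step 10 — Power factor: PF = P/|S| = 0.2056 (leading).

(a) P = 0.08045 W  (b) Q = -0.3829 VAR  (c) S = 0.3912 VA  (d) PF = 0.2056 (leading)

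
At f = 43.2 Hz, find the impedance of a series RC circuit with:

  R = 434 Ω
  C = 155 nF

Step 1 — Angular frequency: ω = 2π·f = 2π·43.2 = 271.4 rad/s.
Step 2 — Component impedances:
  R: Z = R = 434 Ω
  C: Z = 1/(jωC) = -j/(ω·C) = 0 - j2.377e+04 Ω
Step 3 — Series combination: Z_total = R + C = 434 - j2.377e+04 Ω = 2.377e+04∠-89.0° Ω.

Z = 434 - j2.377e+04 Ω = 2.377e+04∠-89.0° Ω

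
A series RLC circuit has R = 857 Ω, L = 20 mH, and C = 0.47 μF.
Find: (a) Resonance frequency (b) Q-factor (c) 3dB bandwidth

Step 1 — Resonance condition Im(Z)=0 gives ω₀ = 1/√(LC).
Step 2 — ω₀ = 1/√(0.02·4.7e-07) = 1.031e+04 rad/s.
Step 3 — f₀ = ω₀/(2π) = 1642 Hz.
Step 4 — Series Q: Q = ω₀L/R = 1.031e+04·0.02/857 = 0.2407.
Step 5 — 3dB bandwidth: Δω = ω₀/Q = 4.285e+04 rad/s; BW = Δω/(2π) = 6820 Hz.

(a) f₀ = 1642 Hz  (b) Q = 0.2407  (c) BW = 6820 Hz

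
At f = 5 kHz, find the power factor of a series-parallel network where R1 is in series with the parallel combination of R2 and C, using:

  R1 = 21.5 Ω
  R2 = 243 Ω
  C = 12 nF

Step 1 — Angular frequency: ω = 2π·f = 2π·5000 = 3.142e+04 rad/s.
Step 2 — Component impedances:
  R1: Z = R = 21.5 Ω
  R2: Z = R = 243 Ω
  C: Z = 1/(jωC) = -j/(ω·C) = 0 - j2653 Ω
Step 3 — Parallel branch: R2 || C = 1/(1/R2 + 1/C) = 241 - j22.08 Ω.
Step 4 — Series with R1: Z_total = R1 + (R2 || C) = 262.5 - j22.08 Ω = 263.4∠-4.8° Ω.
Step 5 — Power factor: PF = cos(φ) = Re(Z)/|Z| = 262.48/263.4 = 0.9965.
Step 6 — Type: Im(Z) = -22.08 ⇒ leading (phase φ = -4.8°).

PF = 0.9965 (leading, φ = -4.8°)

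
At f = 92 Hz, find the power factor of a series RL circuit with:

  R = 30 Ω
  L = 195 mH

Step 1 — Angular frequency: ω = 2π·f = 2π·92 = 578.1 rad/s.
Step 2 — Component impedances:
  R: Z = R = 30 Ω
  L: Z = jωL = j·578.1·0.195 = 0 + j112.7 Ω
Step 3 — Series combination: Z_total = R + L = 30 + j112.7 Ω = 116.6∠75.1° Ω.
Step 4 — Power factor: PF = cos(φ) = Re(Z)/|Z| = 30/116.64 = 0.2572.
Step 5 — Type: Im(Z) = 112.7 ⇒ lagging (phase φ = 75.1°).

PF = 0.2572 (lagging, φ = 75.1°)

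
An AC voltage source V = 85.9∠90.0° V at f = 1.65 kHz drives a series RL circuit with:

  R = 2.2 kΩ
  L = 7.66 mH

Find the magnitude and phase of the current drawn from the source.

Step 1 — Angular frequency: ω = 2π·f = 2π·1650 = 1.037e+04 rad/s.
Step 2 — Component impedances:
  R: Z = R = 2200 Ω
  L: Z = jωL = j·1.037e+04·0.00766 = 0 + j79.41 Ω
Step 3 — Series combination: Z_total = R + L = 2200 + j79.41 Ω = 2201∠2.1° Ω.
Step 4 — Source phasor: V = 85.9∠90.0° V = 0 + j85.9 V.
Step 5 — Ohm's law: I = V / Z_total = (0 + j85.9) / (2200 + j79.41) = 0.001408 + j0.03899 A.
Step 6 — Convert to polar: |I| = 0.03902 A, ∠I = 87.9°.

I = 0.03902∠87.9° A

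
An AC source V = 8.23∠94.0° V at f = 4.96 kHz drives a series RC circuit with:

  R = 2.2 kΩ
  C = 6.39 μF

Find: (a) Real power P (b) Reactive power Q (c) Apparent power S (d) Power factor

Step 1 — Angular frequency: ω = 2π·f = 2π·4960 = 3.116e+04 rad/s.
Step 2 — Component impedances:
  R: Z = R = 2200 Ω
  C: Z = 1/(jωC) = -j/(ω·C) = 0 - j5.022 Ω
Step 3 — Series combination: Z_total = R + C = 2200 - j5.022 Ω = 2200∠-0.1° Ω.
Step 4 — Source phasor: V = 8.23∠94.0° V = -0.5741 + j8.21 V.
Step 5 — Current: I = V / Z = -0.0002695 + j0.003731 A = 0.003741∠94.1° A.
Step 6 — Complex power: S = V·I* = 0.03079 - j7.027e-05 VA.
Step 7 — Real power: P = Re(S) = 0.03079 W.
Step 8 — Reactive power: Q = Im(S) = -7.027e-05 VAR.
Step 9 — Apparent power: |S| = 0.03079 VA.
Step 10 — Power factor: PF = P/|S| = 1 (leading).

(a) P = 0.03079 W  (b) Q = -7.027e-05 VAR  (c) S = 0.03079 VA  (d) PF = 1 (leading)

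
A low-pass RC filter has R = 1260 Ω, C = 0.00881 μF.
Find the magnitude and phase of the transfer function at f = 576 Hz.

Step 1 — Angular frequency: ω = 2π·576 = 3619 rad/s.
Step 2 — Transfer function: H(jω) = 1/(1 + jωRC).
Step 3 — Denominator: 1 + jωRC = 1 + j·3619·1260·8.81e-09 = 1 + j0.04017.
Step 4 — H = 0.9984 - j0.04011.
Step 5 — Magnitude: |H| = 0.9992 (-0.0 dB); phase: φ = -2.3°.

|H| = 0.9992 (-0.0 dB), φ = -2.3°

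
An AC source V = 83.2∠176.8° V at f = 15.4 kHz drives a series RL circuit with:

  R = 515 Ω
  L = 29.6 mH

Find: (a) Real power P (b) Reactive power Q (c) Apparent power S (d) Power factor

Step 1 — Angular frequency: ω = 2π·f = 2π·1.54e+04 = 9.676e+04 rad/s.
Step 2 — Component impedances:
  R: Z = R = 515 Ω
  L: Z = jωL = j·9.676e+04·0.0296 = 0 + j2864 Ω
Step 3 — Series combination: Z_total = R + L = 515 + j2864 Ω = 2910∠79.8° Ω.
Step 4 — Source phasor: V = 83.2∠176.8° V = -83.07 + j4.644 V.
Step 5 — Current: I = V / Z = -0.003481 + j0.02838 A = 0.02859∠97.0° A.
Step 6 — Complex power: S = V·I* = 0.421 + j2.341 VA.
Step 7 — Real power: P = Re(S) = 0.421 W.
Step 8 — Reactive power: Q = Im(S) = 2.341 VAR.
Step 9 — Apparent power: |S| = 2.379 VA.
Step 10 — Power factor: PF = P/|S| = 0.177 (lagging).

(a) P = 0.421 W  (b) Q = 2.341 VAR  (c) S = 2.379 VA  (d) PF = 0.177 (lagging)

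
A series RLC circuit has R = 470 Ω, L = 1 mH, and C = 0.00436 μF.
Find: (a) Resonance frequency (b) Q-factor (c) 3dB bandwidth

Step 1 — Resonance condition Im(Z)=0 gives ω₀ = 1/√(LC).
Step 2 — ω₀ = 1/√(0.001·4.36e-09) = 4.789e+05 rad/s.
Step 3 — f₀ = ω₀/(2π) = 7.622e+04 Hz.
Step 4 — Series Q: Q = ω₀L/R = 4.789e+05·0.001/470 = 1.019.
Step 5 — 3dB bandwidth: Δω = ω₀/Q = 4.7e+05 rad/s; BW = Δω/(2π) = 7.48e+04 Hz.

(a) f₀ = 7.622e+04 Hz  (b) Q = 1.019  (c) BW = 7.48e+04 Hz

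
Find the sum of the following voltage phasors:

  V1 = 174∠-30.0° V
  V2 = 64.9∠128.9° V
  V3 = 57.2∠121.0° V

Step 1 — Convert each phasor to rectangular form:
  V1 = 174·(cos(-30.0°) + j·sin(-30.0°)) = 150.7 - j87 V
  V2 = 64.9·(cos(128.9°) + j·sin(128.9°)) = -40.75 + j50.51 V
  V3 = 57.2·(cos(121.0°) + j·sin(121.0°)) = -29.46 + j49.03 V
Step 2 — Sum components: V_total = 80.47 + j12.54 V.
Step 3 — Convert to polar: |V_total| = 81.44 V, ∠V_total = 8.9°.

V_total = 81.44∠8.9° V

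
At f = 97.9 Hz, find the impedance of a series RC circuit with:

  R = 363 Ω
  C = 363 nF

Step 1 — Angular frequency: ω = 2π·f = 2π·97.9 = 615.1 rad/s.
Step 2 — Component impedances:
  R: Z = R = 363 Ω
  C: Z = 1/(jωC) = -j/(ω·C) = 0 - j4478 Ω
Step 3 — Series combination: Z_total = R + C = 363 - j4478 Ω = 4493∠-85.4° Ω.

Z = 363 - j4478 Ω = 4493∠-85.4° Ω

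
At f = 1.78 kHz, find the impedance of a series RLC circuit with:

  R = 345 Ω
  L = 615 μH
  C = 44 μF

Step 1 — Angular frequency: ω = 2π·f = 2π·1780 = 1.118e+04 rad/s.
Step 2 — Component impedances:
  R: Z = R = 345 Ω
  L: Z = jωL = j·1.118e+04·0.000615 = 0 + j6.878 Ω
  C: Z = 1/(jωC) = -j/(ω·C) = 0 - j2.032 Ω
Step 3 — Series combination: Z_total = R + L + C = 345 + j4.846 Ω = 345∠0.8° Ω.

Z = 345 + j4.846 Ω = 345∠0.8° Ω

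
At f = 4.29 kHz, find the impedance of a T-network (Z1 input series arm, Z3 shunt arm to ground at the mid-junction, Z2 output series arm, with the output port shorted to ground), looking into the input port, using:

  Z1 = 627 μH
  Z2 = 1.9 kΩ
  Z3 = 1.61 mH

Step 1 — Angular frequency: ω = 2π·f = 2π·4290 = 2.695e+04 rad/s.
Step 2 — Component impedances:
  Z1: Z = jωL = j·2.695e+04·0.000627 = 0 + j16.9 Ω
  Z2: Z = R = 1900 Ω
  Z3: Z = jωL = j·2.695e+04·0.00161 = 0 + j43.4 Ω
Step 3 — With the output port shorted to ground, the output series arm Z2 runs from the junction to ground; the shunt arm Z3 also runs from the junction to ground. They appear in parallel: Z3 || Z2 = 0.9907 + j43.37 Ω.
Step 4 — Series with input arm Z1: Z_in = Z1 + (Z3 || Z2) = 0.9907 + j60.28 Ω = 60.28∠89.1° Ω.

Z = 0.9907 + j60.28 Ω = 60.28∠89.1° Ω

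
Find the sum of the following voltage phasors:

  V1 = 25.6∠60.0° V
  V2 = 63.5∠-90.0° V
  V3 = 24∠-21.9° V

Step 1 — Convert each phasor to rectangular form:
  V1 = 25.6·(cos(60.0°) + j·sin(60.0°)) = 12.8 + j22.17 V
  V2 = 63.5·(cos(-90.0°) + j·sin(-90.0°)) = 0 - j63.5 V
  V3 = 24·(cos(-21.9°) + j·sin(-21.9°)) = 22.27 - j8.952 V
Step 2 — Sum components: V_total = 35.07 - j50.28 V.
Step 3 — Convert to polar: |V_total| = 61.3 V, ∠V_total = -55.1°.

V_total = 61.3∠-55.1° V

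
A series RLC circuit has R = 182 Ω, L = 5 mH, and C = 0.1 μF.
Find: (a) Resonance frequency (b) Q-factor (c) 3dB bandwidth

Step 1 — Resonance: ω₀ = 1/√(LC) = 1/√(0.005·1e-07) = 4.472e+04 rad/s.
Step 2 — f₀ = ω₀/(2π) = 7118 Hz.
Step 3 — Series Q: Q = ω₀L/R = 4.472e+04·0.005/182 = 1.229.
Step 4 — Bandwidth: Δω = ω₀/Q = 3.64e+04 rad/s; BW = Δω/(2π) = 5793 Hz.

(a) f₀ = 7118 Hz  (b) Q = 1.229  (c) BW = 5793 Hz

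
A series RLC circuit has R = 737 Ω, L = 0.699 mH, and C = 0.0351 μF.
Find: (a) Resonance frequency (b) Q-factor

Step 1 — Resonance condition Im(Z)=0 gives ω₀ = 1/√(LC).
Step 2 — ω₀ = 1/√(0.000699·3.51e-08) = 2.019e+05 rad/s.
Step 3 — f₀ = ω₀/(2π) = 3.213e+04 Hz.
Step 4 — Series Q: Q = ω₀L/R = 2.019e+05·0.000699/737 = 0.1915.

(a) f₀ = 3.213e+04 Hz  (b) Q = 0.1915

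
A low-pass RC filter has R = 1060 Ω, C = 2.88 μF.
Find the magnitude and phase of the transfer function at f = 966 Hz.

Step 1 — Angular frequency: ω = 2π·966 = 6070 rad/s.
Step 2 — Transfer function: H(jω) = 1/(1 + jωRC).
Step 3 — Denominator: 1 + jωRC = 1 + j·6070·1060·2.88e-06 = 1 + j18.53.
Step 4 — H = 0.002904 - j0.05381.
Step 5 — Magnitude: |H| = 0.05389 (-25.4 dB); phase: φ = -86.9°.

|H| = 0.05389 (-25.4 dB), φ = -86.9°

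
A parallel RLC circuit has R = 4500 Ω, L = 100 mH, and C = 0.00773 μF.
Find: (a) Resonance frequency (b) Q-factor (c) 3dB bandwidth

Step 1 — Resonance: ω₀ = 1/√(LC) = 1/√(0.1·7.73e-09) = 3.597e+04 rad/s.
Step 2 — f₀ = ω₀/(2π) = 5724 Hz.
Step 3 — Parallel Q: Q = R/(ω₀L) = 4500/(3.597e+04·0.1) = 1.251.
Step 4 — Bandwidth: Δω = ω₀/Q = 2.875e+04 rad/s; BW = Δω/(2π) = 4575 Hz.

(a) f₀ = 5724 Hz  (b) Q = 1.251  (c) BW = 4575 Hz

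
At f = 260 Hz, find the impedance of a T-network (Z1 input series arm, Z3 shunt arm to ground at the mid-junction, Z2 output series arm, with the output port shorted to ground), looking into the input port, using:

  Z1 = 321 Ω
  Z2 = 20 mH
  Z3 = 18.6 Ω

Step 1 — Angular frequency: ω = 2π·f = 2π·260 = 1634 rad/s.
Step 2 — Component impedances:
  Z1: Z = R = 321 Ω
  Z2: Z = jωL = j·1634·0.02 = 0 + j32.67 Ω
  Z3: Z = R = 18.6 Ω
Step 3 — With the output port shorted to ground, the output series arm Z2 runs from the junction to ground; the shunt arm Z3 also runs from the junction to ground. They appear in parallel: Z3 || Z2 = 14.05 + j7.997 Ω.
Step 4 — Series with input arm Z1: Z_in = Z1 + (Z3 || Z2) = 335 + j7.997 Ω = 335.1∠1.4° Ω.

Z = 335 + j7.997 Ω = 335.1∠1.4° Ω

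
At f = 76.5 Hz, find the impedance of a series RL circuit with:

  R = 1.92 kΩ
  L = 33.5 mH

Step 1 — Angular frequency: ω = 2π·f = 2π·76.5 = 480.7 rad/s.
Step 2 — Component impedances:
  R: Z = R = 1920 Ω
  L: Z = jωL = j·480.7·0.0335 = 0 + j16.1 Ω
Step 3 — Series combination: Z_total = R + L = 1920 + j16.1 Ω = 1920∠0.5° Ω.

Z = 1920 + j16.1 Ω = 1920∠0.5° Ω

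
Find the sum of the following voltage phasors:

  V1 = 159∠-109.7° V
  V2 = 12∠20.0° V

Step 1 — Convert each phasor to rectangular form:
  V1 = 159·(cos(-109.7°) + j·sin(-109.7°)) = -53.6 - j149.7 V
  V2 = 12·(cos(20.0°) + j·sin(20.0°)) = 11.28 + j4.104 V
Step 2 — Sum components: V_total = -42.32 - j145.6 V.
Step 3 — Convert to polar: |V_total| = 151.6 V, ∠V_total = -106.2°.

V_total = 151.6∠-106.2° V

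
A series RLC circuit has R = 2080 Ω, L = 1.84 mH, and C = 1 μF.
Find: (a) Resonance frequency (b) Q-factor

Step 1 — Resonance condition Im(Z)=0 gives ω₀ = 1/√(LC).
Step 2 — ω₀ = 1/√(0.00184·1e-06) = 2.331e+04 rad/s.
Step 3 — f₀ = ω₀/(2π) = 3710 Hz.
Step 4 — Series Q: Q = ω₀L/R = 2.331e+04·0.00184/2080 = 0.02062.

(a) f₀ = 3710 Hz  (b) Q = 0.02062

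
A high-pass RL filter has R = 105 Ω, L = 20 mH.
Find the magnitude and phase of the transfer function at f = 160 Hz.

Step 1 — Angular frequency: ω = 2π·160 = 1005 rad/s.
Step 2 — Transfer function: H(jω) = jωL/(R + jωL).
Step 3 — Numerator jωL = j·20.11; denominator R + jωL = 105 + j20.11.
Step 4 — H = 0.03537 + j0.1847.
Step 5 — Magnitude: |H| = 0.1881 (-14.5 dB); phase: φ = 79.2°.

|H| = 0.1881 (-14.5 dB), φ = 79.2°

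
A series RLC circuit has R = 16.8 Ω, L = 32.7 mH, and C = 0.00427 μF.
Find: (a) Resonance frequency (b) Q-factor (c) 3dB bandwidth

Step 1 — Resonance condition Im(Z)=0 gives ω₀ = 1/√(LC).
Step 2 — ω₀ = 1/√(0.0327·4.27e-09) = 8.463e+04 rad/s.
Step 3 — f₀ = ω₀/(2π) = 1.347e+04 Hz.
Step 4 — Series Q: Q = ω₀L/R = 8.463e+04·0.0327/16.8 = 164.7.
Step 5 — 3dB bandwidth: Δω = ω₀/Q = 513.8 rad/s; BW = Δω/(2π) = 81.77 Hz.

(a) f₀ = 1.347e+04 Hz  (b) Q = 164.7  (c) BW = 81.77 Hz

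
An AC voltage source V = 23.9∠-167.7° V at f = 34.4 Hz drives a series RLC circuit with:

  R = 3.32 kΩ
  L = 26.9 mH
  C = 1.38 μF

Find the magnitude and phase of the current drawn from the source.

Step 1 — Angular frequency: ω = 2π·f = 2π·34.4 = 216.1 rad/s.
Step 2 — Component impedances:
  R: Z = R = 3320 Ω
  L: Z = jωL = j·216.1·0.0269 = 0 + j5.814 Ω
  C: Z = 1/(jωC) = -j/(ω·C) = 0 - j3353 Ω
Step 3 — Series combination: Z_total = R + L + C = 3320 - j3347 Ω = 4714∠-45.2° Ω.
Step 4 — Source phasor: V = 23.9∠-167.7° V = -23.35 - j5.091 V.
Step 5 — Ohm's law: I = V / Z_total = (-23.35 - j5.091) / (3320 - j3347) = -0.002722 - j0.004277 A.
Step 6 — Convert to polar: |I| = 0.00507 A, ∠I = -122.5°.

I = 0.00507∠-122.5° A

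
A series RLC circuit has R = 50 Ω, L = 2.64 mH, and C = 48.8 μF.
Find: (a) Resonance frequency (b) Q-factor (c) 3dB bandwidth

Step 1 — Resonance: ω₀ = 1/√(LC) = 1/√(0.00264·4.88e-05) = 2786 rad/s.
Step 2 — f₀ = ω₀/(2π) = 443.4 Hz.
Step 3 — Series Q: Q = ω₀L/R = 2786·0.00264/50 = 0.1471.
Step 4 — Bandwidth: Δω = ω₀/Q = 1.894e+04 rad/s; BW = Δω/(2π) = 3014 Hz.

(a) f₀ = 443.4 Hz  (b) Q = 0.1471  (c) BW = 3014 Hz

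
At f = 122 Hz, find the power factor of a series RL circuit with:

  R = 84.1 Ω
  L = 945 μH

Step 1 — Angular frequency: ω = 2π·f = 2π·122 = 766.5 rad/s.
Step 2 — Component impedances:
  R: Z = R = 84.1 Ω
  L: Z = jωL = j·766.5·0.000945 = 0 + j0.7244 Ω
Step 3 — Series combination: Z_total = R + L = 84.1 + j0.7244 Ω = 84.1∠0.5° Ω.
Step 4 — Power factor: PF = cos(φ) = Re(Z)/|Z| = 84.1/84.1 = 1.
Step 5 — Type: Im(Z) = 0.7244 ⇒ lagging (phase φ = 0.5°).

PF = 1 (lagging, φ = 0.5°)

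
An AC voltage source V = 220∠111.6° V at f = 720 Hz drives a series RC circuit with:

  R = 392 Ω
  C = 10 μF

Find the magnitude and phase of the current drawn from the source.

Step 1 — Angular frequency: ω = 2π·f = 2π·720 = 4524 rad/s.
Step 2 — Component impedances:
  R: Z = R = 392 Ω
  C: Z = 1/(jωC) = -j/(ω·C) = 0 - j22.1 Ω
Step 3 — Series combination: Z_total = R + C = 392 - j22.1 Ω = 392.6∠-3.2° Ω.
Step 4 — Source phasor: V = 220∠111.6° V = -80.99 + j204.6 V.
Step 5 — Ohm's law: I = V / Z_total = (-80.99 + j204.6) / (392 - j22.1) = -0.2353 + j0.5085 A.
Step 6 — Convert to polar: |I| = 0.5603 A, ∠I = 114.8°.

I = 0.5603∠114.8° A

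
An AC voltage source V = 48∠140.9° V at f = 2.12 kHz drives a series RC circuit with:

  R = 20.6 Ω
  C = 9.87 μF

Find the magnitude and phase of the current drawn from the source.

Step 1 — Angular frequency: ω = 2π·f = 2π·2120 = 1.332e+04 rad/s.
Step 2 — Component impedances:
  R: Z = R = 20.6 Ω
  C: Z = 1/(jωC) = -j/(ω·C) = 0 - j7.606 Ω
Step 3 — Series combination: Z_total = R + C = 20.6 - j7.606 Ω = 21.96∠-20.3° Ω.
Step 4 — Source phasor: V = 48∠140.9° V = -37.25 + j30.27 V.
Step 5 — Ohm's law: I = V / Z_total = (-37.25 + j30.27) / (20.6 - j7.606) = -2.069 + j0.7057 A.
Step 6 — Convert to polar: |I| = 2.186 A, ∠I = 161.2°.

I = 2.186∠161.2° A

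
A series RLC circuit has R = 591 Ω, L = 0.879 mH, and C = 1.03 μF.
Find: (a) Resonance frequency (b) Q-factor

Step 1 — Resonance condition Im(Z)=0 gives ω₀ = 1/√(LC).
Step 2 — ω₀ = 1/√(0.000879·1.03e-06) = 3.323e+04 rad/s.
Step 3 — f₀ = ω₀/(2π) = 5289 Hz.
Step 4 — Series Q: Q = ω₀L/R = 3.323e+04·0.000879/591 = 0.04943.

(a) f₀ = 5289 Hz  (b) Q = 0.04943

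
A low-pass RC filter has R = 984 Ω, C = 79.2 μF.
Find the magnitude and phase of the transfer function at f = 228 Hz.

Step 1 — Angular frequency: ω = 2π·228 = 1433 rad/s.
Step 2 — Transfer function: H(jω) = 1/(1 + jωRC).
Step 3 — Denominator: 1 + jωRC = 1 + j·1433·984·7.92e-05 = 1 + j111.6.
Step 4 — H = 8.022e-05 - j0.008956.
Step 5 — Magnitude: |H| = 0.008957 (-41.0 dB); phase: φ = -89.5°.

|H| = 0.008957 (-41.0 dB), φ = -89.5°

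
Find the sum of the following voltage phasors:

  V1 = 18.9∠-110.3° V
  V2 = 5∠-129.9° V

Step 1 — Convert each phasor to rectangular form:
  V1 = 18.9·(cos(-110.3°) + j·sin(-110.3°)) = -6.557 - j17.73 V
  V2 = 5·(cos(-129.9°) + j·sin(-129.9°)) = -3.207 - j3.836 V
Step 2 — Sum components: V_total = -9.764 - j21.56 V.
Step 3 — Convert to polar: |V_total| = 23.67 V, ∠V_total = -114.4°.

V_total = 23.67∠-114.4° V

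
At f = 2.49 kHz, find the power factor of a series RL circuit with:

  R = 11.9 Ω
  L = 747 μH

Step 1 — Angular frequency: ω = 2π·f = 2π·2490 = 1.565e+04 rad/s.
Step 2 — Component impedances:
  R: Z = R = 11.9 Ω
  L: Z = jωL = j·1.565e+04·0.000747 = 0 + j11.69 Ω
Step 3 — Series combination: Z_total = R + L = 11.9 + j11.69 Ω = 16.68∠44.5° Ω.
Step 4 — Power factor: PF = cos(φ) = Re(Z)/|Z| = 11.9/16.679 = 0.7135.
Step 5 — Type: Im(Z) = 11.69 ⇒ lagging (phase φ = 44.5°).

PF = 0.7135 (lagging, φ = 44.5°)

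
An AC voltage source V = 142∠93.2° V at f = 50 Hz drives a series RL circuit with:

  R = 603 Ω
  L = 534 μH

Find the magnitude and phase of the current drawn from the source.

Step 1 — Angular frequency: ω = 2π·f = 2π·50 = 314.2 rad/s.
Step 2 — Component impedances:
  R: Z = R = 603 Ω
  L: Z = jωL = j·314.2·0.000534 = 0 + j0.1678 Ω
Step 3 — Series combination: Z_total = R + L = 603 + j0.1678 Ω = 603∠0.0° Ω.
Step 4 — Source phasor: V = 142∠93.2° V = -7.927 + j141.8 V.
Step 5 — Ohm's law: I = V / Z_total = (-7.927 + j141.8) / (603 + j0.1678) = -0.01308 + j0.2351 A.
Step 6 — Convert to polar: |I| = 0.2355 A, ∠I = 93.2°.

I = 0.2355∠93.2° A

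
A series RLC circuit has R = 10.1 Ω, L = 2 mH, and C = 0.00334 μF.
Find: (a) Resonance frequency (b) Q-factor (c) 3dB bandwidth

Step 1 — Resonance: ω₀ = 1/√(LC) = 1/√(0.002·3.34e-09) = 3.869e+05 rad/s.
Step 2 — f₀ = ω₀/(2π) = 6.158e+04 Hz.
Step 3 — Series Q: Q = ω₀L/R = 3.869e+05·0.002/10.1 = 76.62.
Step 4 — Bandwidth: Δω = ω₀/Q = 5050 rad/s; BW = Δω/(2π) = 803.7 Hz.

(a) f₀ = 6.158e+04 Hz  (b) Q = 76.62  (c) BW = 803.7 Hz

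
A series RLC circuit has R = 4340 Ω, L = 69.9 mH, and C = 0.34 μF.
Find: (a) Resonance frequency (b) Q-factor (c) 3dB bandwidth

Step 1 — Resonance: ω₀ = 1/√(LC) = 1/√(0.0699·3.4e-07) = 6487 rad/s.
Step 2 — f₀ = ω₀/(2π) = 1032 Hz.
Step 3 — Series Q: Q = ω₀L/R = 6487·0.0699/4340 = 0.1045.
Step 4 — Bandwidth: Δω = ω₀/Q = 6.209e+04 rad/s; BW = Δω/(2π) = 9882 Hz.

(a) f₀ = 1032 Hz  (b) Q = 0.1045  (c) BW = 9882 Hz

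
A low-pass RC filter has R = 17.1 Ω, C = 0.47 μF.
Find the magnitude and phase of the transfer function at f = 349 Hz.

Step 1 — Angular frequency: ω = 2π·349 = 2193 rad/s.
Step 2 — Transfer function: H(jω) = 1/(1 + jωRC).
Step 3 — Denominator: 1 + jωRC = 1 + j·2193·17.1·4.7e-07 = 1 + j0.01762.
Step 4 — H = 0.9997 - j0.01762.
Step 5 — Magnitude: |H| = 0.9998 (-0.0 dB); phase: φ = -1.0°.

|H| = 0.9998 (-0.0 dB), φ = -1.0°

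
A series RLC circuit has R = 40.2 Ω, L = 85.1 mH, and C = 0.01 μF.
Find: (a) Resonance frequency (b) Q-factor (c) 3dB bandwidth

Step 1 — Resonance: ω₀ = 1/√(LC) = 1/√(0.0851·1e-08) = 3.428e+04 rad/s.
Step 2 — f₀ = ω₀/(2π) = 5456 Hz.
Step 3 — Series Q: Q = ω₀L/R = 3.428e+04·0.0851/40.2 = 72.57.
Step 4 — Bandwidth: Δω = ω₀/Q = 472.4 rad/s; BW = Δω/(2π) = 75.18 Hz.

(a) f₀ = 5456 Hz  (b) Q = 72.57  (c) BW = 75.18 Hz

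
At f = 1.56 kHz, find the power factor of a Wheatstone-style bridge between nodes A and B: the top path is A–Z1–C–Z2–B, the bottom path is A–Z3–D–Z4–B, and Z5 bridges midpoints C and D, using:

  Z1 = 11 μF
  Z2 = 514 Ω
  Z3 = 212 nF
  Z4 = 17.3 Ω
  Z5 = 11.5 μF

Step 1 — Angular frequency: ω = 2π·f = 2π·1560 = 9802 rad/s.
Step 2 — Component impedances:
  Z1: Z = 1/(jωC) = -j/(ω·C) = 0 - j9.275 Ω
  Z2: Z = R = 514 Ω
  Z3: Z = 1/(jωC) = -j/(ω·C) = 0 - j481.2 Ω
  Z4: Z = R = 17.3 Ω
  Z5: Z = 1/(jωC) = -j/(ω·C) = 0 - j8.872 Ω
Step 3 — Bridge requires nodal analysis (the Z5 bridge couples midpoints C and D, so the two paths cannot be reduced to a simple series/parallel combination). Setting node B to ground and injecting 1 A at node A, the 3-node admittance system at A, C, D solves to V_A = Z_AB = 16.87 - j16.94 Ω = 23.9∠-45.1° Ω.
Step 4 — Power factor: PF = cos(φ) = Re(Z)/|Z| = 16.865/23.902 = 0.7056.
Step 5 — Type: Im(Z) = -16.94 ⇒ leading (phase φ = -45.1°).

PF = 0.7056 (leading, φ = -45.1°)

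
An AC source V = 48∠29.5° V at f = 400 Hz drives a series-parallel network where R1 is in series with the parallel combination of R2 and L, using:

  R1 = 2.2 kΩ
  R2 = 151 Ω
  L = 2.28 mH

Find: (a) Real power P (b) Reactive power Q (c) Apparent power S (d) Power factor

Step 1 — Angular frequency: ω = 2π·f = 2π·400 = 2513 rad/s.
Step 2 — Component impedances:
  R1: Z = R = 2200 Ω
  R2: Z = R = 151 Ω
  L: Z = jωL = j·2513·0.00228 = 0 + j5.73 Ω
Step 3 — Parallel branch: R2 || L = 1/(1/R2 + 1/L) = 0.2171 + j5.722 Ω.
Step 4 — Series with R1: Z_total = R1 + (R2 || L) = 2200 + j5.722 Ω = 2200∠0.1° Ω.
Step 5 — Source phasor: V = 48∠29.5° V = 41.78 + j23.64 V.
Step 6 — Current: I = V / Z = 0.01902 + j0.01069 A = 0.02182∠29.4° A.
Step 7 — Complex power: S = V·I* = 1.047 + j0.002723 VA.
Step 8 — Real power: P = Re(S) = 1.047 W.
Step 9 — Reactive power: Q = Im(S) = 0.002723 VAR.
Step 10 — Apparent power: |S| = 1.047 VA.
Step 11 — Power factor: PF = P/|S| = 1 (lagging).

(a) P = 1.047 W  (b) Q = 0.002723 VAR  (c) S = 1.047 VA  (d) PF = 1 (lagging)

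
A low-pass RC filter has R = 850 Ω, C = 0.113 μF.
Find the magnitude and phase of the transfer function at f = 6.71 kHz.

Step 1 — Angular frequency: ω = 2π·6710 = 4.216e+04 rad/s.
Step 2 — Transfer function: H(jω) = 1/(1 + jωRC).
Step 3 — Denominator: 1 + jωRC = 1 + j·4.216e+04·850·1.13e-07 = 1 + j4.049.
Step 4 — H = 0.05748 - j0.2328.
Step 5 — Magnitude: |H| = 0.2397 (-12.4 dB); phase: φ = -76.1°.

|H| = 0.2397 (-12.4 dB), φ = -76.1°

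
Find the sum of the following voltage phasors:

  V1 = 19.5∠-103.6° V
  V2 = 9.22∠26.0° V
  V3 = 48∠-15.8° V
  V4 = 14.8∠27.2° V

Step 1 — Convert each phasor to rectangular form:
  V1 = 19.5·(cos(-103.6°) + j·sin(-103.6°)) = -4.585 - j18.95 V
  V2 = 9.22·(cos(26.0°) + j·sin(26.0°)) = 8.287 + j4.042 V
  V3 = 48·(cos(-15.8°) + j·sin(-15.8°)) = 46.19 - j13.07 V
  V4 = 14.8·(cos(27.2°) + j·sin(27.2°)) = 13.16 + j6.765 V
Step 2 — Sum components: V_total = 63.05 - j21.22 V.
Step 3 — Convert to polar: |V_total| = 66.53 V, ∠V_total = -18.6°.

V_total = 66.53∠-18.6° V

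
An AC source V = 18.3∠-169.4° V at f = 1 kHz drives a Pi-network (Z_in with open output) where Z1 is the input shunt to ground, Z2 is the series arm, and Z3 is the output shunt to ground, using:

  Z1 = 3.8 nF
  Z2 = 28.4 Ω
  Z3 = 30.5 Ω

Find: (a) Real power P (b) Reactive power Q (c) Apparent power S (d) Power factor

Step 1 — Angular frequency: ω = 2π·f = 2π·1000 = 6283 rad/s.
Step 2 — Component impedances:
  Z1: Z = 1/(jωC) = -j/(ω·C) = 0 - j4.188e+04 Ω
  Z2: Z = R = 28.4 Ω
  Z3: Z = R = 30.5 Ω
Step 3 — With open output, the series arm Z2 and the output shunt Z3 appear in series to ground: Z2 + Z3 = 58.9 Ω.
Step 4 — Parallel with input shunt Z1: Z_in = Z1 || (Z2 + Z3) = 58.9 - j0.08283 Ω = 58.9∠-0.1° Ω.
Step 5 — Source phasor: V = 18.3∠-169.4° V = -17.99 - j3.366 V.
Step 6 — Current: I = V / Z = -0.3053 - j0.05758 A = 0.3107∠-169.3° A.
Step 7 — Complex power: S = V·I* = 5.686 - j0.007996 VA.
Step 8 — Real power: P = Re(S) = 5.686 W.
Step 9 — Reactive power: Q = Im(S) = -0.007996 VAR.
Step 10 — Apparent power: |S| = 5.686 VA.
Step 11 — Power factor: PF = P/|S| = 1 (leading).

(a) P = 5.686 W  (b) Q = -0.007996 VAR  (c) S = 5.686 VA  (d) PF = 1 (leading)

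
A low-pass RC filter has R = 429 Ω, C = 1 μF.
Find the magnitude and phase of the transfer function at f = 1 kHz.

Step 1 — Angular frequency: ω = 2π·1000 = 6283 rad/s.
Step 2 — Transfer function: H(jω) = 1/(1 + jωRC).
Step 3 — Denominator: 1 + jωRC = 1 + j·6283·429·1e-06 = 1 + j2.695.
Step 4 — H = 0.121 - j0.3261.
Step 5 — Magnitude: |H| = 0.3478 (-9.2 dB); phase: φ = -69.6°.

|H| = 0.3478 (-9.2 dB), φ = -69.6°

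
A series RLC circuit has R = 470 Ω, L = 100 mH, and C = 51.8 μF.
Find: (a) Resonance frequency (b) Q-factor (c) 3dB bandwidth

Step 1 — Resonance: ω₀ = 1/√(LC) = 1/√(0.1·5.18e-05) = 439.4 rad/s.
Step 2 — f₀ = ω₀/(2π) = 69.93 Hz.
Step 3 — Series Q: Q = ω₀L/R = 439.4·0.1/470 = 0.09348.
Step 4 — Bandwidth: Δω = ω₀/Q = 4700 rad/s; BW = Δω/(2π) = 748 Hz.

(a) f₀ = 69.93 Hz  (b) Q = 0.09348  (c) BW = 748 Hz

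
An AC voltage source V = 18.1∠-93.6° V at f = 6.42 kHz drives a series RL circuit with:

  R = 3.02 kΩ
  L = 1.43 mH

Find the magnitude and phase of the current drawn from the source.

Step 1 — Angular frequency: ω = 2π·f = 2π·6420 = 4.034e+04 rad/s.
Step 2 — Component impedances:
  R: Z = R = 3020 Ω
  L: Z = jωL = j·4.034e+04·0.00143 = 0 + j57.68 Ω
Step 3 — Series combination: Z_total = R + L = 3020 + j57.68 Ω = 3021∠1.1° Ω.
Step 4 — Source phasor: V = 18.1∠-93.6° V = -1.137 - j18.06 V.
Step 5 — Ohm's law: I = V / Z_total = (-1.137 - j18.06) / (3020 + j57.68) = -0.0004904 - j0.005972 A.
Step 6 — Convert to polar: |I| = 0.005992 A, ∠I = -94.7°.

I = 0.005992∠-94.7° A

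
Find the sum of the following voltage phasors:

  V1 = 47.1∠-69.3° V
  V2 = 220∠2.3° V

Step 1 — Convert each phasor to rectangular form:
  V1 = 47.1·(cos(-69.3°) + j·sin(-69.3°)) = 16.65 - j44.06 V
  V2 = 220·(cos(2.3°) + j·sin(2.3°)) = 219.8 + j8.829 V
Step 2 — Sum components: V_total = 236.5 - j35.23 V.
Step 3 — Convert to polar: |V_total| = 239.1 V, ∠V_total = -8.5°.

V_total = 239.1∠-8.5° V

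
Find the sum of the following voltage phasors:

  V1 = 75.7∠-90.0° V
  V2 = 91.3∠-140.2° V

Step 1 — Convert each phasor to rectangular form:
  V1 = 75.7·(cos(-90.0°) + j·sin(-90.0°)) = 0 - j75.7 V
  V2 = 91.3·(cos(-140.2°) + j·sin(-140.2°)) = -70.14 - j58.44 V
Step 2 — Sum components: V_total = -70.14 - j134.1 V.
Step 3 — Convert to polar: |V_total| = 151.4 V, ∠V_total = -117.6°.

V_total = 151.4∠-117.6° V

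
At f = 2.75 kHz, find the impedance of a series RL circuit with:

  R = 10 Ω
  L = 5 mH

Step 1 — Angular frequency: ω = 2π·f = 2π·2750 = 1.728e+04 rad/s.
Step 2 — Component impedances:
  R: Z = R = 10 Ω
  L: Z = jωL = j·1.728e+04·0.005 = 0 + j86.39 Ω
Step 3 — Series combination: Z_total = R + L = 10 + j86.39 Ω = 86.97∠83.4° Ω.

Z = 10 + j86.39 Ω = 86.97∠83.4° Ω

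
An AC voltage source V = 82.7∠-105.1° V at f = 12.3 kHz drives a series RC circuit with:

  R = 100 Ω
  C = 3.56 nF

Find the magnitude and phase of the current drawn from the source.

Step 1 — Angular frequency: ω = 2π·f = 2π·1.23e+04 = 7.728e+04 rad/s.
Step 2 — Component impedances:
  R: Z = R = 100 Ω
  C: Z = 1/(jωC) = -j/(ω·C) = 0 - j3635 Ω
Step 3 — Series combination: Z_total = R + C = 100 - j3635 Ω = 3636∠-88.4° Ω.
Step 4 — Source phasor: V = 82.7∠-105.1° V = -21.54 - j79.84 V.
Step 5 — Ohm's law: I = V / Z_total = (-21.54 - j79.84) / (100 - j3635) = 0.02179 - j0.006527 A.
Step 6 — Convert to polar: |I| = 0.02274 A, ∠I = -16.7°.

I = 0.02274∠-16.7° A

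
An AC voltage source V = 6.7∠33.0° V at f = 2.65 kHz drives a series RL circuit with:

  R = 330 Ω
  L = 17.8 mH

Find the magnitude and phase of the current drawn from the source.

Step 1 — Angular frequency: ω = 2π·f = 2π·2650 = 1.665e+04 rad/s.
Step 2 — Component impedances:
  R: Z = R = 330 Ω
  L: Z = jωL = j·1.665e+04·0.0178 = 0 + j296.4 Ω
Step 3 — Series combination: Z_total = R + L = 330 + j296.4 Ω = 443.6∠41.9° Ω.
Step 4 — Source phasor: V = 6.7∠33.0° V = 5.619 + j3.649 V.
Step 5 — Ohm's law: I = V / Z_total = (5.619 + j3.649) / (330 + j296.4) = 0.01492 - j0.002344 A.
Step 6 — Convert to polar: |I| = 0.01511 A, ∠I = -8.9°.

I = 0.01511∠-8.9° A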